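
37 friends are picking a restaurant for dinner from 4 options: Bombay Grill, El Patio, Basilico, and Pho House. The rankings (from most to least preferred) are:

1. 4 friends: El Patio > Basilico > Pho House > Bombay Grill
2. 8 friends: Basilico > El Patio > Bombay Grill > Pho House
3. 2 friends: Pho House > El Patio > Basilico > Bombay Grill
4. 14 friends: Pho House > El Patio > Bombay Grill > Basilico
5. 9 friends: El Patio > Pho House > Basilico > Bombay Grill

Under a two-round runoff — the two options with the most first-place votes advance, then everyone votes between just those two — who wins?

Round 1 first-place votes: Bombay Grill 0, El Patio 13, Basilico 8, Pho House 16.
Pho House and El Patio advance.
Runoff: Pho House is preferred to El Patio by 16 voters; El Patio by 21.
El Patio wins the runoff.

El Patio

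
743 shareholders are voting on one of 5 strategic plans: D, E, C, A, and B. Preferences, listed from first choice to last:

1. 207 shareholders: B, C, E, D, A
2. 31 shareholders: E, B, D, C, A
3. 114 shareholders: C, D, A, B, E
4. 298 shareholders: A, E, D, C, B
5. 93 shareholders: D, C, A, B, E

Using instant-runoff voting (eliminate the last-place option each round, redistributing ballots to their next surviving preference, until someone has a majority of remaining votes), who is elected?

A

Round 1: D 93, E 31, C 114, A 298, B 207. Eliminate E.
Round 2: D 93, C 114, A 298, B 238. Eliminate D.
Round 3: C 207, A 298, B 238. Eliminate C.
Round 4: A 505, B 238. A has a majority.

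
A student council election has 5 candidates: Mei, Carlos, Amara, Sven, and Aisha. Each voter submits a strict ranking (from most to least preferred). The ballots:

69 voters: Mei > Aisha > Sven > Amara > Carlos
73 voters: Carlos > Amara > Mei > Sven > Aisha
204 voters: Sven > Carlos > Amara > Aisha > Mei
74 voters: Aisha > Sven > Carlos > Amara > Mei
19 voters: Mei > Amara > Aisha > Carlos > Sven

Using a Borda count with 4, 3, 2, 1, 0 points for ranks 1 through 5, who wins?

Mei: 69·4 + 73·2 + 204·0 + 74·0 + 19·4 = 498
Carlos: 69·0 + 73·4 + 204·3 + 74·2 + 19·1 = 1071
Amara: 69·1 + 73·3 + 204·2 + 74·1 + 19·3 = 827
Sven: 69·2 + 73·1 + 204·4 + 74·3 + 19·0 = 1249
Aisha: 69·3 + 73·0 + 204·1 + 74·4 + 19·2 = 745
Sven has the highest Borda score (1249).

Sven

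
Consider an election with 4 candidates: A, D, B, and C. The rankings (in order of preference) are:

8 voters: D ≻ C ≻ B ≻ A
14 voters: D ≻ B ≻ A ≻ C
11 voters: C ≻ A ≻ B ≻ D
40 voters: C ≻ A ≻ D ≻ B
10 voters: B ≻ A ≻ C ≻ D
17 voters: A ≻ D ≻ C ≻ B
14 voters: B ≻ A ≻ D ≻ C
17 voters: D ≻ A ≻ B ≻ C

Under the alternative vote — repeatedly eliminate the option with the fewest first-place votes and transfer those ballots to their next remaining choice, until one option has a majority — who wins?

D

Round 1: A 17, D 39, B 24, C 51. Eliminate A.
Round 2: D 56, B 24, C 51. Eliminate B.
Round 3: D 70, C 61. D has a majority.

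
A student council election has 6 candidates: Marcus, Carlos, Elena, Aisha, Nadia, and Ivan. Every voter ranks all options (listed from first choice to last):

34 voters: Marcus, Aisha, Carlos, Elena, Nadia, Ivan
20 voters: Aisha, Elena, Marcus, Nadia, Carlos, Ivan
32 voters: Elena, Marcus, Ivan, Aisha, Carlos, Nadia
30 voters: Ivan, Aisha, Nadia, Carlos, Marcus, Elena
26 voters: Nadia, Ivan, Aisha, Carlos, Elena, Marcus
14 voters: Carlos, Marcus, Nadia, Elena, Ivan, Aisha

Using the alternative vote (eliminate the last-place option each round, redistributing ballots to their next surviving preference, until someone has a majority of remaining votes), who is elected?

Round 1: Marcus 34, Carlos 14, Elena 32, Aisha 20, Nadia 26, Ivan 30. Eliminate Carlos.
Round 2: Marcus 48, Elena 32, Aisha 20, Nadia 26, Ivan 30. Eliminate Aisha.
Round 3: Marcus 48, Elena 52, Nadia 26, Ivan 30. Eliminate Nadia.
Round 4: Marcus 48, Elena 52, Ivan 56. Eliminate Marcus.
Round 5: Elena 100, Ivan 56. Elena has a majority.

Elena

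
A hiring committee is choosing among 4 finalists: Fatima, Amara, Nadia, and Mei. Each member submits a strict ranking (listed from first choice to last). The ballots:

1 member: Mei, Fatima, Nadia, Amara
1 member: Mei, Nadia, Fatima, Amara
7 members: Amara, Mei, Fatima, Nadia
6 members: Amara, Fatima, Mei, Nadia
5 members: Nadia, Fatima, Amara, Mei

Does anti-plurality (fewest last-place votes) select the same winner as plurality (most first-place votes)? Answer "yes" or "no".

no

Anti-plurality — last-place votes: Fatima 0, Amara 2, Nadia 13, Mei 5. Winner: Fatima.
Plurality — first-place votes: Fatima 0, Amara 13, Nadia 5, Mei 2. Winner: Amara.
The two methods disagree.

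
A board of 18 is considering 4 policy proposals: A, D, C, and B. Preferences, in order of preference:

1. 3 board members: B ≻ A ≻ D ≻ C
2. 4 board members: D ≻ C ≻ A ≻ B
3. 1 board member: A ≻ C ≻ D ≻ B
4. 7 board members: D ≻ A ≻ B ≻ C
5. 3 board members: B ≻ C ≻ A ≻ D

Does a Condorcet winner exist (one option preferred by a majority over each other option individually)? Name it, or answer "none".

D vs A: 11–7 for D.
D vs C: 14–4 for D.
D vs B: 12–6 for D.
D beats every other option head-to-head.

D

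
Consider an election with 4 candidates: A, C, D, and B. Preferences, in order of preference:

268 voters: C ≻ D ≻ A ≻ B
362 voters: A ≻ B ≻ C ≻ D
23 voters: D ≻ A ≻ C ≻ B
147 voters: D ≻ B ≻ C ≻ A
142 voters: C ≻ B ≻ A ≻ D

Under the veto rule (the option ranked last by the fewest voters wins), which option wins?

C

Last-place votes: A 147, C 0, D 504, B 291.
C is ranked last by the fewest voters, so C wins.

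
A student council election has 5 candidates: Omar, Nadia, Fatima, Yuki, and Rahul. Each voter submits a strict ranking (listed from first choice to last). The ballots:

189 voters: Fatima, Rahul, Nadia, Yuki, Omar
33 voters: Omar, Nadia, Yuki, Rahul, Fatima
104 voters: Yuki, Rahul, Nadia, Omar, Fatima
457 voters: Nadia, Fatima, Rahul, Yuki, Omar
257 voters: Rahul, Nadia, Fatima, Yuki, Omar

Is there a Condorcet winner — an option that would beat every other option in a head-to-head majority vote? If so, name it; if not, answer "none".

Checking pairwise contests:
Nadia beats Omar 1007–33.
Rahul beats Nadia 550–490.
Nadia beats Fatima 851–189.
Nadia beats Yuki 936–104.
Fatima beats Rahul 646–394.
Every option loses at least one head-to-head, so there is no Condorcet winner.

none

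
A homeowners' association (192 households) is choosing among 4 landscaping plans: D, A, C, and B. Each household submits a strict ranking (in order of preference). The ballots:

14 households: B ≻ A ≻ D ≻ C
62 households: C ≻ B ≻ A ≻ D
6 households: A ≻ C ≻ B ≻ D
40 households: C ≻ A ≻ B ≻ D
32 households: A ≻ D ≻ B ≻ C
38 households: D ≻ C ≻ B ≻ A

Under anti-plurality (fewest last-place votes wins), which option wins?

Last-place votes: D 108, A 38, C 46, B 0.
B is ranked last by the fewest voters, so B wins.

B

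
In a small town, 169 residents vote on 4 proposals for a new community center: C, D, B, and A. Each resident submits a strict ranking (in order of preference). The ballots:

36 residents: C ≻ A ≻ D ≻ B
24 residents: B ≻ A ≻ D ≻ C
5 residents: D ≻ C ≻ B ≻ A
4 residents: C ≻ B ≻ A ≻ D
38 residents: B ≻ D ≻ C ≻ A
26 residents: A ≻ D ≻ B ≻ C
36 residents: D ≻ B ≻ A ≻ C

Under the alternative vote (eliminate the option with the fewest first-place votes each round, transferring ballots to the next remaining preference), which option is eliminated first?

A

Round 1: C 40, D 41, B 62, A 26. Eliminate A.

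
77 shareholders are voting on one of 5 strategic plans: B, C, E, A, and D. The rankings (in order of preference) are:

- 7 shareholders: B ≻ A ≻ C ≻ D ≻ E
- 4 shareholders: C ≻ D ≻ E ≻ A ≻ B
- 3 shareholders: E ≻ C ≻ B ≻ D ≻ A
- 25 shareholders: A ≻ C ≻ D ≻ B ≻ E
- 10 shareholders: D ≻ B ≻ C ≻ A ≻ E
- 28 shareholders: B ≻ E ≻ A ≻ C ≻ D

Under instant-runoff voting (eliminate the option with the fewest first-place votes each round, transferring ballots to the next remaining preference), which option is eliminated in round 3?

D

Round 1: B 35, C 4, E 3, A 25, D 10. Eliminate E.
Round 2: B 35, C 7, A 25, D 10. Eliminate C.
Round 3: B 38, A 25, D 14. Eliminate D.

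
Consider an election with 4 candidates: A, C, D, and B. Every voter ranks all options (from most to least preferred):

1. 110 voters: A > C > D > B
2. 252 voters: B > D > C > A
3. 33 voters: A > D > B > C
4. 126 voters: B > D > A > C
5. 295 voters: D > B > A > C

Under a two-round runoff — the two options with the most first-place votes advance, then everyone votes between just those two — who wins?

Round 1 first-place votes: A 143, C 0, D 295, B 378.
B and D advance.
Runoff: B is preferred to D by 378 voters; D by 438.
D wins the runoff.

D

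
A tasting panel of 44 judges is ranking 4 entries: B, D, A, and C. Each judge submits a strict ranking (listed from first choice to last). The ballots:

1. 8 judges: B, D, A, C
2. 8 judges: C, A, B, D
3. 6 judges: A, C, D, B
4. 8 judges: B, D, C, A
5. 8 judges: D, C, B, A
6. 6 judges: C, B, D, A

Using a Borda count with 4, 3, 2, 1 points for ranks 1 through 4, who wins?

B: 8·4 + 8·2 + 6·1 + 8·4 + 8·2 + 6·3 = 120
D: 8·3 + 8·1 + 6·2 + 8·3 + 8·4 + 6·2 = 112
A: 8·2 + 8·3 + 6·4 + 8·1 + 8·1 + 6·1 = 86
C: 8·1 + 8·4 + 6·3 + 8·2 + 8·3 + 6·4 = 122
C has the highest Borda score (122).

C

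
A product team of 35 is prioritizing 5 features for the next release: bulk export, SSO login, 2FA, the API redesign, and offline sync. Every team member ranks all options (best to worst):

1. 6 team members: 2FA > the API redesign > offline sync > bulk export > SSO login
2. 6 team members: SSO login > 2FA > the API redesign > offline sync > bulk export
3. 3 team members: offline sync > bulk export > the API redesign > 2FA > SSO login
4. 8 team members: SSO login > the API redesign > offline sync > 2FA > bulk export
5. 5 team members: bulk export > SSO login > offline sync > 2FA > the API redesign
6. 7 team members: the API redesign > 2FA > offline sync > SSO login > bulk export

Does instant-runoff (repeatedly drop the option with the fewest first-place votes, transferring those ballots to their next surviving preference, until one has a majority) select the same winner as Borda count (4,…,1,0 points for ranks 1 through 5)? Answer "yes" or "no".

no

Instant-runoff — R1 bulk export 5, SSO login 14, 2FA 6, the API redesign 7, offline sync 3 (offline sync out); R2 bulk export 8, SSO login 14, 2FA 6, the API redesign 7 (2FA out); R3 bulk export 8, SSO login 14, the API redesign 13 (bulk export out); R4 SSO login 19, the API redesign 16 (SSO login winner). Winner: SSO login.
Borda — scores: bulk export 35, SSO login 78, 2FA 79, the API redesign 88, offline sync 70. Winner: the API redesign.
The two methods disagree.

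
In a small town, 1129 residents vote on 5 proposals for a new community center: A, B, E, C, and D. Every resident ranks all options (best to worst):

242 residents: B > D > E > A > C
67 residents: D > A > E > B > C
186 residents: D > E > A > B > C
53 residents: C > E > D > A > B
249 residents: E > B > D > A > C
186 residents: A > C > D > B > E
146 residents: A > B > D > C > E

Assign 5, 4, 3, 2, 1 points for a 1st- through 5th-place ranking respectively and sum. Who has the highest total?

A: 242·2 + 67·4 + 186·3 + 53·2 + 249·2 + 186·5 + 146·5 = 3574
B: 242·5 + 67·2 + 186·2 + 53·1 + 249·4 + 186·2 + 146·4 = 3721
E: 242·3 + 67·3 + 186·4 + 53·4 + 249·5 + 186·1 + 146·1 = 3460
C: 242·1 + 67·1 + 186·1 + 53·5 + 249·1 + 186·4 + 146·2 = 2045
D: 242·4 + 67·5 + 186·5 + 53·3 + 249·3 + 186·3 + 146·3 = 4135
D has the highest Borda score (4135).

D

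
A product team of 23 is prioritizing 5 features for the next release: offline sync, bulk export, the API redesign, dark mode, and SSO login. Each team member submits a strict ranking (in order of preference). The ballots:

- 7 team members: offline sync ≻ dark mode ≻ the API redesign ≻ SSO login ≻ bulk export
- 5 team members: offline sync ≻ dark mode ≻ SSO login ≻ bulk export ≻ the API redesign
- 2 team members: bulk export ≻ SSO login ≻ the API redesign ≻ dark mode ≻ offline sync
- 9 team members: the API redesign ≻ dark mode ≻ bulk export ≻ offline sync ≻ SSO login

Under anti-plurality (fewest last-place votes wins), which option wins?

dark mode

Last-place votes: offline sync 2, bulk export 7, the API redesign 5, dark mode 0, SSO login 9.
dark mode is ranked last by the fewest voters, so dark mode wins.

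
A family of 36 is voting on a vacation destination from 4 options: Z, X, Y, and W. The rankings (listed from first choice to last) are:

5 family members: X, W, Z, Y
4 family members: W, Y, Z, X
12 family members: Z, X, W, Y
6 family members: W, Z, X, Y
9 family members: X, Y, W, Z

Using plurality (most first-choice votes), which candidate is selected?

X

First-place votes: Z 12, X 14, Y 0, W 10.
X has the most first-place votes.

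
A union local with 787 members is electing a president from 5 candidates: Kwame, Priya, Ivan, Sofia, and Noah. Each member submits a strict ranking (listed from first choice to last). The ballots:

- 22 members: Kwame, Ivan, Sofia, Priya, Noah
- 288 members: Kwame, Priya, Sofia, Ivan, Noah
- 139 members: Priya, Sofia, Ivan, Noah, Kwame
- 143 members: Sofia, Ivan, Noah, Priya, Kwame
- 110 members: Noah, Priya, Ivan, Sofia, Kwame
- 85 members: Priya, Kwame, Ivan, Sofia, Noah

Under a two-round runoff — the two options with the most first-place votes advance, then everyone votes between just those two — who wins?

Priya

Round 1 first-place votes: Kwame 310, Priya 224, Ivan 0, Sofia 143, Noah 110.
Kwame and Priya advance.
Runoff: Kwame is preferred to Priya by 310 voters; Priya by 477.
Priya wins the runoff.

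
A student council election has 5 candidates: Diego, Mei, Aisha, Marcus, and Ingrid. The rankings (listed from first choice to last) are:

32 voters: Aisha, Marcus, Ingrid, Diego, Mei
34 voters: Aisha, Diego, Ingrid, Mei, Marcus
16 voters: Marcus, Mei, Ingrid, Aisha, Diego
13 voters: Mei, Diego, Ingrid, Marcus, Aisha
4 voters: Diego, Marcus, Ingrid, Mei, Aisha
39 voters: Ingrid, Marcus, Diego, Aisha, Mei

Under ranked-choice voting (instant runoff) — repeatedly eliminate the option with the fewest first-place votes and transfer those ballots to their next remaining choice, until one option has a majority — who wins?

Ingrid

Round 1: Diego 4, Mei 13, Aisha 66, Marcus 16, Ingrid 39. Eliminate Diego.
Round 2: Mei 13, Aisha 66, Marcus 20, Ingrid 39. Eliminate Mei.
Round 3: Aisha 66, Marcus 20, Ingrid 52. Eliminate Marcus.
Round 4: Aisha 66, Ingrid 72. Ingrid has a majority.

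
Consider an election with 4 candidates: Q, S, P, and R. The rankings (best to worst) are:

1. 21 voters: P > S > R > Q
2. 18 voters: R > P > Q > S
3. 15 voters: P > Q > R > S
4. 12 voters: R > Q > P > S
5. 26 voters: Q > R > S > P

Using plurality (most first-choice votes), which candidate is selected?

P

First-place votes: Q 26, S 0, P 36, R 30.
P has the most first-place votes.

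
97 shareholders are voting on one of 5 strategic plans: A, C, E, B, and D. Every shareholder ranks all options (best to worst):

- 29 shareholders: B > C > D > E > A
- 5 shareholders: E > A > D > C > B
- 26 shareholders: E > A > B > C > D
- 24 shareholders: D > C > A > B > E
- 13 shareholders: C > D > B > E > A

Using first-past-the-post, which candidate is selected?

E

First-place votes: A 0, C 13, E 31, B 29, D 24.
E has the most first-place votes.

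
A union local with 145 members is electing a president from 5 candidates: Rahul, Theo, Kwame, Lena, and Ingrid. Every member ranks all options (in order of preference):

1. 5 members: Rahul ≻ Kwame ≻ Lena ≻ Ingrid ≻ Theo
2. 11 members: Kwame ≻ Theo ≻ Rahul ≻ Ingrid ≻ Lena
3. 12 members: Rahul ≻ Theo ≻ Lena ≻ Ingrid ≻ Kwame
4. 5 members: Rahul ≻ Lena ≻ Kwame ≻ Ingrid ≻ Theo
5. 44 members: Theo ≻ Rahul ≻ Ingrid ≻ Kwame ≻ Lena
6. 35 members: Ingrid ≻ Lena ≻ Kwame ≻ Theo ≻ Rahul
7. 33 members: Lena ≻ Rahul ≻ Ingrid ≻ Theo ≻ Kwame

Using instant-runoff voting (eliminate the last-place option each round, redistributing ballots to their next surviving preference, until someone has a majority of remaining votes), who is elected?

Round 1: Rahul 22, Theo 44, Kwame 11, Lena 33, Ingrid 35. Eliminate Kwame.
Round 2: Rahul 22, Theo 55, Lena 33, Ingrid 35. Eliminate Rahul.
Round 3: Theo 67, Lena 43, Ingrid 35. Eliminate Ingrid.
Round 4: Theo 67, Lena 78. Lena has a majority.

Lena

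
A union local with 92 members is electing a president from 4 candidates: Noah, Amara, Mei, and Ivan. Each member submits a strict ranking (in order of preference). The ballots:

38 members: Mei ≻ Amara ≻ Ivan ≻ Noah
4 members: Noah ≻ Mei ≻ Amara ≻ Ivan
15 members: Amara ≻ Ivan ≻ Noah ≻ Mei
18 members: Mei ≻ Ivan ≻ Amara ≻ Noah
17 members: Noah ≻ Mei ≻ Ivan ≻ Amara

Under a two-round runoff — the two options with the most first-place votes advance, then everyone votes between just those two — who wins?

Round 1 first-place votes: Noah 21, Amara 15, Mei 56, Ivan 0.
Mei and Noah advance.
Runoff: Mei is preferred to Noah by 56 voters; Noah by 36.
Mei wins the runoff.

Mei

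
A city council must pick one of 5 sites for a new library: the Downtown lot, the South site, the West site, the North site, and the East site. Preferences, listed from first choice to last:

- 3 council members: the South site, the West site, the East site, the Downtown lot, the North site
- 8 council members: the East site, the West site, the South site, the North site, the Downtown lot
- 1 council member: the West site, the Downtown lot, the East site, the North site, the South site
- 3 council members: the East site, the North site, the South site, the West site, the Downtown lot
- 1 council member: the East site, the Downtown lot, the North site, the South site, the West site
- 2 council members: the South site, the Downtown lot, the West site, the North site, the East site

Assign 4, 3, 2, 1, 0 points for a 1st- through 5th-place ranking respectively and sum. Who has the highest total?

the East site

the Downtown lot: 3·1 + 8·0 + 1·3 + 3·0 + 1·3 + 2·3 = 15
the South site: 3·4 + 8·2 + 1·0 + 3·2 + 1·1 + 2·4 = 43
the West site: 3·3 + 8·3 + 1·4 + 3·1 + 1·0 + 2·2 = 44
the North site: 3·0 + 8·1 + 1·1 + 3·3 + 1·2 + 2·1 = 22
the East site: 3·2 + 8·4 + 1·2 + 3·4 + 1·4 + 2·0 = 56
the East site has the highest Borda score (56).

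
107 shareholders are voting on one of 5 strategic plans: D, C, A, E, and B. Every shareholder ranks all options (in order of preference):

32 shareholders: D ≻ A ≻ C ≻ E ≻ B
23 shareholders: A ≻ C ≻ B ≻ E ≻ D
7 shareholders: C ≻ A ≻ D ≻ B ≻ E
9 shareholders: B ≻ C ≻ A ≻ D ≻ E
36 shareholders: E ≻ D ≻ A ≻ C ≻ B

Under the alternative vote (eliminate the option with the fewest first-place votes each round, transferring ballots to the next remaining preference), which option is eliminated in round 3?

D

Round 1: D 32, C 7, A 23, E 36, B 9. Eliminate C.
Round 2: D 32, A 30, E 36, B 9. Eliminate B.
Round 3: D 32, A 39, E 36. Eliminate D.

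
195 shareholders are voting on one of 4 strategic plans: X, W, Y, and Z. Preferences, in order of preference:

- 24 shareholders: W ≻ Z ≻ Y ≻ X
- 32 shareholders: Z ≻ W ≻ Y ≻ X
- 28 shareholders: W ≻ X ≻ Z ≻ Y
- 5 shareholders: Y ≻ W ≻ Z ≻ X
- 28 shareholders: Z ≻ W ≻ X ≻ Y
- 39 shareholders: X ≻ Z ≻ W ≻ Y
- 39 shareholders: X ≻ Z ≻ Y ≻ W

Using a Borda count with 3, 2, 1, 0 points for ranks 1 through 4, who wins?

Z

X: 24·0 + 32·0 + 28·2 + 5·0 + 28·1 + 39·3 + 39·3 = 318
W: 24·3 + 32·2 + 28·3 + 5·2 + 28·2 + 39·1 + 39·0 = 325
Y: 24·1 + 32·1 + 28·0 + 5·3 + 28·0 + 39·0 + 39·1 = 110
Z: 24·2 + 32·3 + 28·1 + 5·1 + 28·3 + 39·2 + 39·2 = 417
Z has the highest Borda score (417).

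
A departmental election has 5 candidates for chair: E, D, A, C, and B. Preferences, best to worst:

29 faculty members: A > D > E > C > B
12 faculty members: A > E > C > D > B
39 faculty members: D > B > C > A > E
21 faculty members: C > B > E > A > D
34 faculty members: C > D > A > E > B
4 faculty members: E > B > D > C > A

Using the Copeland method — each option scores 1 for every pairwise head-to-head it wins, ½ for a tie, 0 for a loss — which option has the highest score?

E: beats B; loses to D, A, and C → score 1.
D: beats E, A, C, and B → score 4.
A: beats E and B; loses to D and C → score 2.
C: beats E, A, and B; loses to D → score 3.
B: loses to E, D, A, and C → score 0.
D has the best pairwise record.

D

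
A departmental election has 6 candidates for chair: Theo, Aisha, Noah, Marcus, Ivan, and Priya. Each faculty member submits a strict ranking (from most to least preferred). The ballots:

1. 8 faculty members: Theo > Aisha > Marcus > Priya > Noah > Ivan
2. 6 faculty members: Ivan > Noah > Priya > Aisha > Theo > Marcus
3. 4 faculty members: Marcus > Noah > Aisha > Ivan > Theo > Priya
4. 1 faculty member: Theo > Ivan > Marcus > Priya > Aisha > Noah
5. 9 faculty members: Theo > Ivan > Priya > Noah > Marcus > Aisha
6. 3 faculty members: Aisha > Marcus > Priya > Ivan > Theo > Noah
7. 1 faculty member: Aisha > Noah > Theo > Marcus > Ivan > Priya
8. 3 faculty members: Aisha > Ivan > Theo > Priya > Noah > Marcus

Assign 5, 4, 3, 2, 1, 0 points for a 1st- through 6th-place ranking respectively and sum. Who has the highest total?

Theo

Theo: 8·5 + 6·1 + 4·1 + 1·5 + 9·5 + 3·1 + 1·3 + 3·3 = 115
Aisha: 8·4 + 6·2 + 4·3 + 1·1 + 9·0 + 3·5 + 1·5 + 3·5 = 92
Noah: 8·1 + 6·4 + 4·4 + 1·0 + 9·2 + 3·0 + 1·4 + 3·1 = 73
Marcus: 8·3 + 6·0 + 4·5 + 1·3 + 9·1 + 3·4 + 1·2 + 3·0 = 70
Ivan: 8·0 + 6·5 + 4·2 + 1·4 + 9·4 + 3·2 + 1·1 + 3·4 = 97
Priya: 8·2 + 6·3 + 4·0 + 1·2 + 9·3 + 3·3 + 1·0 + 3·2 = 78
Theo has the highest Borda score (115).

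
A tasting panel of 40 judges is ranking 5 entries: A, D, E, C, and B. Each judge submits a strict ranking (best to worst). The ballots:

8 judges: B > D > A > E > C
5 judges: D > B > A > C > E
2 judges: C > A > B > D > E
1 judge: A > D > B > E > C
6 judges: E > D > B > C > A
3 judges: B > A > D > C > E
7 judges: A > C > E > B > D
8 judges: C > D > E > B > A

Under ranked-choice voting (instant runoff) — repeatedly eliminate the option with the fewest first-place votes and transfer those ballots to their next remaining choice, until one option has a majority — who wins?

B

Round 1: A 8, D 5, E 6, C 10, B 11. Eliminate D.
Round 2: A 8, E 6, C 10, B 16. Eliminate E.
Round 3: A 8, C 10, B 22. B has a majority.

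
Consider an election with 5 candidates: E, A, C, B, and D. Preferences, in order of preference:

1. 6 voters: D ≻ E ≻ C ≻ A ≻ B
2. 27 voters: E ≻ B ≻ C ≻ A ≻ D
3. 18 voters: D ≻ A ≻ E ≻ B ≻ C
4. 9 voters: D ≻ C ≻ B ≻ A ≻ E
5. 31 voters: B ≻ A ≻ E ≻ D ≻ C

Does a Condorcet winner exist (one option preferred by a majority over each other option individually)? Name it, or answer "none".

Checking pairwise contests:
A beats E 58–33.
B beats A 67–24.
E beats C 82–9.
E beats B 51–40.
E beats D 58–33.
Every option loses at least one head-to-head, so there is no Condorcet winner.

none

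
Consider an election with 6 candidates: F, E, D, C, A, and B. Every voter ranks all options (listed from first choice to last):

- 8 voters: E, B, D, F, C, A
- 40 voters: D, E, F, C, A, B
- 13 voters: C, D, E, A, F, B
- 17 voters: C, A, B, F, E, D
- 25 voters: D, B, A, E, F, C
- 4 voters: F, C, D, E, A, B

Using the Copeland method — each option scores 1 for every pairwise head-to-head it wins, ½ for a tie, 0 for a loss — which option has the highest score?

F: beats C and B; loses to E, D, and A → score 2.
E: beats F, C, A, and B; loses to D → score 4.
D: beats F, E, C, A, and B → score 5.
C: beats A and B; loses to F, E, and D → score 2.
A: beats F and B; loses to E, D, and C → score 2.
B: loses to F, E, D, C, and A → score 0.
D has the best pairwise record.

D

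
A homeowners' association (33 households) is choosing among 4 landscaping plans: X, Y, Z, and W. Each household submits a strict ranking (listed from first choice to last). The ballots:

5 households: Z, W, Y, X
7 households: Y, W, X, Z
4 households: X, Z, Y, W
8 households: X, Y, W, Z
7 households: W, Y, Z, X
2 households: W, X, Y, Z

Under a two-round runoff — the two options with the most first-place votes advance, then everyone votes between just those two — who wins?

Round 1 first-place votes: X 12, Y 7, Z 5, W 9.
X and W advance.
Runoff: X is preferred to W by 12 voters; W by 21.
W wins the runoff.

W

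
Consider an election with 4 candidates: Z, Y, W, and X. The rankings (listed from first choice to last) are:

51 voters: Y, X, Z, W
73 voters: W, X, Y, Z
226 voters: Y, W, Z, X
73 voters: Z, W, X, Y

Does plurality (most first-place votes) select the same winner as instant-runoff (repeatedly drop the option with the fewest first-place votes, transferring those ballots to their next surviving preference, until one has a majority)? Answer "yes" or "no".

yes

Plurality — first-place votes: Z 73, Y 277, W 73, X 0. Winner: Y.
Instant-runoff — R1 Z 73, Y 277, W 73, X 0 (Y winner). Winner: Y.
The two methods agree.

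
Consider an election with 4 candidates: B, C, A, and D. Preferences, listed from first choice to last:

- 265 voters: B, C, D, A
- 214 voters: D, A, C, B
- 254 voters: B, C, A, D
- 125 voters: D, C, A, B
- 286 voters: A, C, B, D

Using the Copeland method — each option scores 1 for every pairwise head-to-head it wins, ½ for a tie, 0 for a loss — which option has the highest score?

C

B: beats D; loses to C and A → score 1.
C: beats B, A, and D → score 3.
A: beats B; loses to C and D → score 1.
D: beats A; loses to B and C → score 1.
C has the best pairwise record.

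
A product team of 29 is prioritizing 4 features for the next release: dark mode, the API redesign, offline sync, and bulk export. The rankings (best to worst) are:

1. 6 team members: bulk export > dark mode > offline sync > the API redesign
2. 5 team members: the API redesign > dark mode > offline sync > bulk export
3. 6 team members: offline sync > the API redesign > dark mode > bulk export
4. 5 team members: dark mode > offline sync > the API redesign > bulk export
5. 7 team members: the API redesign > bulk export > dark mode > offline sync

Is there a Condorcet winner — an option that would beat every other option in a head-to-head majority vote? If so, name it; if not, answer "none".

none

Checking pairwise contests:
the API redesign beats dark mode 18–11.
offline sync beats the API redesign 17–12.
dark mode beats offline sync 23–6.
dark mode beats bulk export 16–13.
Every option loses at least one head-to-head, so there is no Condorcet winner.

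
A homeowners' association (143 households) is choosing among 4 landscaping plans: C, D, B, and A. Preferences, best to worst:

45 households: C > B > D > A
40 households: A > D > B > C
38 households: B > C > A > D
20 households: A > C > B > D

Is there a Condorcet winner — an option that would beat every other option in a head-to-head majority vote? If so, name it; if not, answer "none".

B vs C: 78–65 for B.
B vs D: 103–40 for B.
B vs A: 83–60 for B.
B beats every other option head-to-head.

B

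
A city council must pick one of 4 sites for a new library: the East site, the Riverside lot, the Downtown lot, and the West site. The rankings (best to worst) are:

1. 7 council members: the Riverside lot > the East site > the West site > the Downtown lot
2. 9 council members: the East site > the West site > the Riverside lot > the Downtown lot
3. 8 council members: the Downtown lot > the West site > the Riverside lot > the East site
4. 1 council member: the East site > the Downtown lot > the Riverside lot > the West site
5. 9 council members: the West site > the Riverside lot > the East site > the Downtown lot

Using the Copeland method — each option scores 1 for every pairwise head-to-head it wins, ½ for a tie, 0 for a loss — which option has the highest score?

the East site: beats the Downtown lot; ties the West site; loses to the Riverside lot → score 1.5.
the Riverside lot: beats the East site and the Downtown lot; loses to the West site → score 2.
the Downtown lot: loses to the East site, the Riverside lot, and the West site → score 0.
the West site: beats the Riverside lot and the Downtown lot; ties the East site → score 2.5.
the West site has the best pairwise record.

the West site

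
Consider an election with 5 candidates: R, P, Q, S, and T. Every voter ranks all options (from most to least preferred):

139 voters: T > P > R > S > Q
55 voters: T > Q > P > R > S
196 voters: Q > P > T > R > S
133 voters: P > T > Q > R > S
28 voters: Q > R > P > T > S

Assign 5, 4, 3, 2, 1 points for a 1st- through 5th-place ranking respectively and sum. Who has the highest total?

R: 139·3 + 55·2 + 196·2 + 133·2 + 28·4 = 1297
P: 139·4 + 55·3 + 196·4 + 133·5 + 28·3 = 2254
Q: 139·1 + 55·4 + 196·5 + 133·3 + 28·5 = 1878
S: 139·2 + 55·1 + 196·1 + 133·1 + 28·1 = 690
T: 139·5 + 55·5 + 196·3 + 133·4 + 28·2 = 2146
P has the highest Borda score (2254).

P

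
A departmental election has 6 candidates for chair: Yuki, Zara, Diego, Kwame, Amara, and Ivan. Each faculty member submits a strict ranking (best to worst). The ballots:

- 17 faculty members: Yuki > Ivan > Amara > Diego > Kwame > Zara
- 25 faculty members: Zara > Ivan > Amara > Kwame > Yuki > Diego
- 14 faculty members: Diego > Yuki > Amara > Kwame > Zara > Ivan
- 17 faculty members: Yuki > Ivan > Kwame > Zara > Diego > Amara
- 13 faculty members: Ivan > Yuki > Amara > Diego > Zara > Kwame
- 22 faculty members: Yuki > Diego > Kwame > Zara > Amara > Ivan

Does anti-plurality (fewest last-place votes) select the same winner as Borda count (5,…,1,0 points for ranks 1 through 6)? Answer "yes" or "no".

Anti-plurality — last-place votes: Yuki 0, Zara 17, Diego 25, Kwame 13, Amara 17, Ivan 36. Winner: Yuki.
Borda — scores: Yuki 413, Zara 230, Diego 235, Kwame 212, Amara 229, Ivan 301. Winner: Yuki.
The two methods agree.

yes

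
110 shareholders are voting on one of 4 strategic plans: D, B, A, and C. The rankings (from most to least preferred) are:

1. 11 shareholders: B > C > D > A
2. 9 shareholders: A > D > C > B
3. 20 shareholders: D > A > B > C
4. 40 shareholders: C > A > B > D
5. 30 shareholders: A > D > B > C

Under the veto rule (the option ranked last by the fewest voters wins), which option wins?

Last-place votes: D 40, B 9, A 11, C 50.
B is ranked last by the fewest voters, so B wins.

B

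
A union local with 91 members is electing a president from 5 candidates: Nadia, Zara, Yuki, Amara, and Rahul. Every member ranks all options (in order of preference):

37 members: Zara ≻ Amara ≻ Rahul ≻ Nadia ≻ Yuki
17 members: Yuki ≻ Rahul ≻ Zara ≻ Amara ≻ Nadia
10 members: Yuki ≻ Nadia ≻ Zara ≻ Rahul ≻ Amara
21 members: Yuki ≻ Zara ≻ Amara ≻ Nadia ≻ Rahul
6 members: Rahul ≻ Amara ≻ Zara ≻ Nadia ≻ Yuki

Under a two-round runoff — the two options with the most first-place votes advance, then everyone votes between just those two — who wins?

Yuki

Round 1 first-place votes: Nadia 0, Zara 37, Yuki 48, Amara 0, Rahul 6.
Yuki and Zara advance.
Runoff: Yuki is preferred to Zara by 48 voters; Zara by 43.
Yuki wins the runoff.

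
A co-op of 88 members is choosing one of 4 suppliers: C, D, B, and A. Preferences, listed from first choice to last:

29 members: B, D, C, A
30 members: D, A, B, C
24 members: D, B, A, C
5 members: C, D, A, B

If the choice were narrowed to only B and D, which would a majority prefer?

Voters preferring B to D: 29; preferring D to B: 59.
D wins the head-to-head.

D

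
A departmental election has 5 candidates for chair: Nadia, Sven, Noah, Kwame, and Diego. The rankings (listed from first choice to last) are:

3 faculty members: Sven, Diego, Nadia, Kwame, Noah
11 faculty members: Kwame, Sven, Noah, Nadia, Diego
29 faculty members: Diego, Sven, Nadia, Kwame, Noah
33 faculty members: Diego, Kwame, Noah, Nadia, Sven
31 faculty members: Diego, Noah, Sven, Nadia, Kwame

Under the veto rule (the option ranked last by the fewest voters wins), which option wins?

Nadia

Last-place votes: Nadia 0, Sven 33, Noah 32, Kwame 31, Diego 11.
Nadia is ranked last by the fewest voters, so Nadia wins.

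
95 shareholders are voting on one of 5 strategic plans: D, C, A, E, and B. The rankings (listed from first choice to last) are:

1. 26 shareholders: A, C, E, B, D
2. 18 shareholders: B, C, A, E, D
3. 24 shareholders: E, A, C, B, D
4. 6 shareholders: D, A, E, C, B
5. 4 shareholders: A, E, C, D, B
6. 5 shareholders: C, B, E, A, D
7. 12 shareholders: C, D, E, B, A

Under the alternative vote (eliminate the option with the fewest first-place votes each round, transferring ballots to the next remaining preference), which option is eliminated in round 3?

Round 1: D 6, C 17, A 30, E 24, B 18. Eliminate D.
Round 2: C 17, A 36, E 24, B 18. Eliminate C.
Round 3: A 36, E 36, B 23. Eliminate B.

B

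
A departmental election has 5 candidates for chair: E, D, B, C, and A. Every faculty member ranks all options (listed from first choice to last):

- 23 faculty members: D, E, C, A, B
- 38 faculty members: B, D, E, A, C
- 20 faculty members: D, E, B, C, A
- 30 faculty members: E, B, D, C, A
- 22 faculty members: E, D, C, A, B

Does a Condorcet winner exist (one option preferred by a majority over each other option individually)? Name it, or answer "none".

Checking pairwise contests:
D beats E 81–52.
B beats D 68–65.
E beats B 95–38.
E beats C 133–0.
E beats A 133–0.
Every option loses at least one head-to-head, so there is no Condorcet winner.

none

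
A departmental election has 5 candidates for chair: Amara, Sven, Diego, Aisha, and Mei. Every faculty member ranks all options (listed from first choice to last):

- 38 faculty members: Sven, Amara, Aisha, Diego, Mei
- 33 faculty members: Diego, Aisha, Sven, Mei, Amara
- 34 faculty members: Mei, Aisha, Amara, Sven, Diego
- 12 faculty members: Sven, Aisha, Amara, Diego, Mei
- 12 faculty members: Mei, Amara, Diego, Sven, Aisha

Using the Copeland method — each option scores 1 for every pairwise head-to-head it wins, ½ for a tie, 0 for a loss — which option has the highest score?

Aisha

Amara: beats Diego; loses to Sven, Aisha, and Mei → score 1.
Sven: beats Amara, Diego, and Mei; loses to Aisha → score 3.
Diego: beats Mei; loses to Amara, Sven, and Aisha → score 1.
Aisha: beats Amara, Sven, Diego, and Mei → score 4.
Mei: beats Amara; loses to Sven, Diego, and Aisha → score 1.
Aisha has the best pairwise record.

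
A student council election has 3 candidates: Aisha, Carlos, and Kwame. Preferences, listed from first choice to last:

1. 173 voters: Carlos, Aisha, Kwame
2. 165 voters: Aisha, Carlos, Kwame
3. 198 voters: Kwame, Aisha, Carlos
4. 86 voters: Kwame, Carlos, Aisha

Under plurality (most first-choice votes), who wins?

Kwame

First-place votes: Aisha 165, Carlos 173, Kwame 284.
Kwame has the most first-place votes.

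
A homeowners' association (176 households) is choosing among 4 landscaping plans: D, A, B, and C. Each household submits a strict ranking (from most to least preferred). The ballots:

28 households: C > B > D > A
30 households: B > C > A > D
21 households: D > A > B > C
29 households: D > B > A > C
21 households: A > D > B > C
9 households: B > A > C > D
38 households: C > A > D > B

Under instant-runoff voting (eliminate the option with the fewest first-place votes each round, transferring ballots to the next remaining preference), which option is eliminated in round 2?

B

Round 1: D 50, A 21, B 39, C 66. Eliminate A.
Round 2: D 71, B 39, C 66. Eliminate B.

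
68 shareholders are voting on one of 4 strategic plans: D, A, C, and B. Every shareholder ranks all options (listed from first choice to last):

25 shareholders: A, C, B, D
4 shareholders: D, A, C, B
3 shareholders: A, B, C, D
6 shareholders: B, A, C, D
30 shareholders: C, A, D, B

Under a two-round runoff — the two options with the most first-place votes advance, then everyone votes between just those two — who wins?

Round 1 first-place votes: D 4, A 28, C 30, B 6.
C and A advance.
Runoff: C is preferred to A by 30 voters; A by 38.
A wins the runoff.

A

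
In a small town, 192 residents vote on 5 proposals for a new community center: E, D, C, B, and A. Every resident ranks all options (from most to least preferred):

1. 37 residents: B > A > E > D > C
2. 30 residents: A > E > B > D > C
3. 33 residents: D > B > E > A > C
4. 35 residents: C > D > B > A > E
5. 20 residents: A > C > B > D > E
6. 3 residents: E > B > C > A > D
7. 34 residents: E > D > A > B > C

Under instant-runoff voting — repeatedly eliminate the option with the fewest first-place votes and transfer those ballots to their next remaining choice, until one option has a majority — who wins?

Round 1: E 37, D 33, C 35, B 37, A 50. Eliminate D.
Round 2: E 37, C 35, B 70, A 50. Eliminate C.
Round 3: E 37, B 105, A 50. B has a majority.

B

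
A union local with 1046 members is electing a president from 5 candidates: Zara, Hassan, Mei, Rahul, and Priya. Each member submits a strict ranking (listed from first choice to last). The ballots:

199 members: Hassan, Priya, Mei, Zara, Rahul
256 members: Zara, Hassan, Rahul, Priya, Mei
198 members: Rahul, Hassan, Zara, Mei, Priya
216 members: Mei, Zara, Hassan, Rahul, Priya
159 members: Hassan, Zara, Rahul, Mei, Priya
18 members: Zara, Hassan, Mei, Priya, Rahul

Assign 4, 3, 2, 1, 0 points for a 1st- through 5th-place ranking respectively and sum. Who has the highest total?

Zara: 199·1 + 256·4 + 198·2 + 216·3 + 159·3 + 18·4 = 2816
Hassan: 199·4 + 256·3 + 198·3 + 216·2 + 159·4 + 18·3 = 3280
Mei: 199·2 + 256·0 + 198·1 + 216·4 + 159·1 + 18·2 = 1655
Rahul: 199·0 + 256·2 + 198·4 + 216·1 + 159·2 + 18·0 = 1838
Priya: 199·3 + 256·1 + 198·0 + 216·0 + 159·0 + 18·1 = 871
Hassan has the highest Borda score (3280).

Hassan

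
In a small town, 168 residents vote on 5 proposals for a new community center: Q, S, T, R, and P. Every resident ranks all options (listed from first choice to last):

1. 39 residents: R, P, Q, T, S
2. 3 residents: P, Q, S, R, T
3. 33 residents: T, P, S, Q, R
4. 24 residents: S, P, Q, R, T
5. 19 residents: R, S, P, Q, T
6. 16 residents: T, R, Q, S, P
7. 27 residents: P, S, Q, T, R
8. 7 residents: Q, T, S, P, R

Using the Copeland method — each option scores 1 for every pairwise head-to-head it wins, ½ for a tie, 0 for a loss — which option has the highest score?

Q: beats T and R; loses to S and P → score 2.
S: beats Q and R; loses to T and P → score 2.
T: beats S; loses to Q, R, and P → score 1.
R: beats T; loses to Q, S, and P → score 1.
P: beats Q, S, T, and R → score 4.
P has the best pairwise record.

P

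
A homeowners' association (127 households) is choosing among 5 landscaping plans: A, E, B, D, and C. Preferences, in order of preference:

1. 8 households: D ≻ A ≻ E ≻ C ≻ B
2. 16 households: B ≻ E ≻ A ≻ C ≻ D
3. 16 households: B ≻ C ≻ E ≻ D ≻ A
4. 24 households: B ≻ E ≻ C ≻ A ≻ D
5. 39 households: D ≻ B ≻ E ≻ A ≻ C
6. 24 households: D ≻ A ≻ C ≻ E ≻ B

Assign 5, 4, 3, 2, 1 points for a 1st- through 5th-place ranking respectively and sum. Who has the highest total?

B

A: 8·4 + 16·3 + 16·1 + 24·2 + 39·2 + 24·4 = 318
E: 8·3 + 16·4 + 16·3 + 24·4 + 39·3 + 24·2 = 397
B: 8·1 + 16·5 + 16·5 + 24·5 + 39·4 + 24·1 = 468
D: 8·5 + 16·1 + 16·2 + 24·1 + 39·5 + 24·5 = 427
C: 8·2 + 16·2 + 16·4 + 24·3 + 39·1 + 24·3 = 295
B has the highest Borda score (468).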